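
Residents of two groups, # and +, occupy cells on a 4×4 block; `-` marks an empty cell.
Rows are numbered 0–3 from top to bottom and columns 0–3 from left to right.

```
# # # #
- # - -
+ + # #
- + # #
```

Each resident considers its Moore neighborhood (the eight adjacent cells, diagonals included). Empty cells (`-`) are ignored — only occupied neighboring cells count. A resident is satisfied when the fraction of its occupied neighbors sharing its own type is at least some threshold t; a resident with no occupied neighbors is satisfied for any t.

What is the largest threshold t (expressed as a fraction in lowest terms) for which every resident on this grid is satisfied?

2/5

(0,0)# 2/2
(0,1)# 3/3
(0,2)# 3/3
(0,3)# 1/1
(1,1)# 4/6
(2,0)+ 2/3
(2,1)+ 2/5
(2,2)# 4/6
(2,3)# 3/3
(3,1)+ 2/4
(3,2)# 3/5
(3,3)# 3/3
The smallest same-type fraction is 2/5 at (2,1), which reduces to 2/5. Any threshold above that leaves this resident unsatisfied.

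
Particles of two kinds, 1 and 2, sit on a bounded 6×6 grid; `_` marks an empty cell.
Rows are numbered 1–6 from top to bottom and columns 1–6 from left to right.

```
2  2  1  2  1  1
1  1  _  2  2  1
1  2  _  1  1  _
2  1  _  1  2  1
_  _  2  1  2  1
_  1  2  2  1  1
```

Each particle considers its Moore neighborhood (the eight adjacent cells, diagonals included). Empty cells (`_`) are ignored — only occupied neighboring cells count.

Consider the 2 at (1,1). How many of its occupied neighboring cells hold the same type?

Occupied neighbors of (1,1): (1,2)=2, (2,1)=1, (2,2)=1.
Same type (2): 1 of 3.

1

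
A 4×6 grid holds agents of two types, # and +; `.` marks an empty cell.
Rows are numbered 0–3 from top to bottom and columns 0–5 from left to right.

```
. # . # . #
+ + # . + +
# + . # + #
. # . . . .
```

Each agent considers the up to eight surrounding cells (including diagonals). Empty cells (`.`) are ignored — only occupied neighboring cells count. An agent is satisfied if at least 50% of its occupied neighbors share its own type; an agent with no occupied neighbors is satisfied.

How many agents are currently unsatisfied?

Row 0: (0,1)# 1/3 unhappy · (0,3)# 1/2 ok · (0,5)# 0/2 unhappy
Row 1: (1,0)+ 2/4 ok · (1,1)+ 2/5 unhappy · (1,2)# 3/5 ok · (1,4)+ 2/6 unhappy · (1,5)+ 2/4 ok
Row 2: (2,0)# 1/4 unhappy · (2,1)+ 2/5 unhappy · (2,3)# 1/3 unhappy · (2,4)+ 2/4 ok · (2,5)# 0/3 unhappy
Row 3: (3,1)# 1/2 ok
Unsatisfied: (0,1), (0,5), (1,1), (1,4), (2,0), (2,1), (2,3), (2,5) — 8 in total.

8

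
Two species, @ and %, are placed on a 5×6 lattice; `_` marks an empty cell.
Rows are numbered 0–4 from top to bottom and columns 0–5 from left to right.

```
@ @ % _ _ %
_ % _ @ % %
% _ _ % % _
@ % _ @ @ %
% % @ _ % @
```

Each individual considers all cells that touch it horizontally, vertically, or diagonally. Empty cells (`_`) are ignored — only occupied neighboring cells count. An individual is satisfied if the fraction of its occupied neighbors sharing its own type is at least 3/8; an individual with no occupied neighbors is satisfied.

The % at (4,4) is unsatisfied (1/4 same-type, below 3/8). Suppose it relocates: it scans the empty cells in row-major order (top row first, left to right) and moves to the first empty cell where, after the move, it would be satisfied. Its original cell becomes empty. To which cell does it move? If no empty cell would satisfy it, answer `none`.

Vacating (4,4). Empty cells in order:
  (0,3): 2/3 same-type → satisfied — stop here.

(0,3)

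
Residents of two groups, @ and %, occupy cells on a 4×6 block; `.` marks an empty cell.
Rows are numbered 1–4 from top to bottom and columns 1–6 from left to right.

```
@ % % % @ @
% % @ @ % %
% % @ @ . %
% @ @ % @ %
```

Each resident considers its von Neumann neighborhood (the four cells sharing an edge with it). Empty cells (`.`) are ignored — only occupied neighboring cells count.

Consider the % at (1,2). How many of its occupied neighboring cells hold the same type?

Occupied neighbors of (1,2): (2,2)=%, (1,1)=@, (1,3)=%.
Same type (%): 2 of 3.

2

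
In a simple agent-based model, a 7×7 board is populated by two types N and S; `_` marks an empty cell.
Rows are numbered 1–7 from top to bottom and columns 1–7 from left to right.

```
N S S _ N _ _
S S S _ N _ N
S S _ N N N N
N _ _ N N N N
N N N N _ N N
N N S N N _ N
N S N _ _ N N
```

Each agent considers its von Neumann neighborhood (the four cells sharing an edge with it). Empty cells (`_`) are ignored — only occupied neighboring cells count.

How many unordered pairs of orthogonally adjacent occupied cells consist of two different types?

10

Scan each occupied cell's neighbors to the right and below so each pair is counted once.
Row 1: N(1,1)–S(1,2)≠ N(1,1)–S(2,1)≠ S(1,2)–S(1,3)= S(1,2)–S(2,2)= S(1,3)–S(2,3)= N(1,5)–N(2,5)=  → 2/6 unlike.
Row 2: S(2,1)–S(2,2)= S(2,1)–S(3,1)= S(2,2)–S(2,3)= S(2,2)–S(3,2)= N(2,5)–N(3,5)= N(2,7)–N(3,7)=  → 0/6 unlike.
Row 3: S(3,1)–S(3,2)= S(3,1)–N(4,1)≠ N(3,4)–N(3,5)= N(3,4)–N(4,4)= N(3,5)–N(3,6)= N(3,5)–N(4,5)= N(3,6)–N(3,7)= N(3,6)–N(4,6)= N(3,7)–N(4,7)=  → 1/9 unlike.
Row 4: N(4,1)–N(5,1)= N(4,4)–N(4,5)= N(4,4)–N(5,4)= N(4,5)–N(4,6)= N(4,6)–N(4,7)= N(4,6)–N(5,6)= N(4,7)–N(5,7)=  → 0/7 unlike.
Row 5: N(5,1)–N(5,2)= N(5,1)–N(6,1)= N(5,2)–N(5,3)= N(5,2)–N(6,2)= N(5,3)–N(5,4)= N(5,3)–S(6,3)≠ N(5,4)–N(6,4)= N(5,6)–N(5,7)= N(5,7)–N(6,7)=  → 1/9 unlike.
Row 6: N(6,1)–N(6,2)= N(6,1)–N(7,1)= N(6,2)–S(6,3)≠ N(6,2)–S(7,2)≠ S(6,3)–N(6,4)≠ S(6,3)–N(7,3)≠ N(6,4)–N(6,5)= N(6,7)–N(7,7)=  → 4/8 unlike.
Row 7: N(7,1)–S(7,2)≠ S(7,2)–N(7,3)≠ N(7,6)–N(7,7)=  → 2/3 unlike.
Total adjacent occupied pairs: 48; unlike-type pairs: 10.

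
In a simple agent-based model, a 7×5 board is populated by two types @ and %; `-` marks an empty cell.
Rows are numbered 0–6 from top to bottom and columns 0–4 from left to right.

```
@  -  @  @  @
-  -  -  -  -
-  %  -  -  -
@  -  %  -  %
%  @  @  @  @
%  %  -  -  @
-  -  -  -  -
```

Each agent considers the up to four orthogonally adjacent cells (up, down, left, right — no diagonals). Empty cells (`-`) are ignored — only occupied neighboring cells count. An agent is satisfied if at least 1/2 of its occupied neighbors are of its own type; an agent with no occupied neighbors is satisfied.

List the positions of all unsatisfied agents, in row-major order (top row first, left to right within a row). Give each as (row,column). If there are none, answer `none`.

(3,0), (3,2), (3,4), (4,0), (4,1)

Row 0: (0,0)@ 0/0 satisfied · (0,2)@ 1/1 satisfied · (0,3)@ 2/2 satisfied · (0,4)@ 1/1 satisfied
Row 2: (2,1)% 0/0 satisfied
Row 3: (3,0)@ 0/1 not · (3,2)% 0/1 not · (3,4)% 0/1 not
Row 4: (4,0)% 1/3 not · (4,1)@ 1/3 not · (4,2)@ 2/3 satisfied · (4,3)@ 2/2 satisfied · (4,4)@ 2/3 satisfied
Row 5: (5,0)% 2/2 satisfied · (5,1)% 1/2 satisfied · (5,4)@ 1/1 satisfied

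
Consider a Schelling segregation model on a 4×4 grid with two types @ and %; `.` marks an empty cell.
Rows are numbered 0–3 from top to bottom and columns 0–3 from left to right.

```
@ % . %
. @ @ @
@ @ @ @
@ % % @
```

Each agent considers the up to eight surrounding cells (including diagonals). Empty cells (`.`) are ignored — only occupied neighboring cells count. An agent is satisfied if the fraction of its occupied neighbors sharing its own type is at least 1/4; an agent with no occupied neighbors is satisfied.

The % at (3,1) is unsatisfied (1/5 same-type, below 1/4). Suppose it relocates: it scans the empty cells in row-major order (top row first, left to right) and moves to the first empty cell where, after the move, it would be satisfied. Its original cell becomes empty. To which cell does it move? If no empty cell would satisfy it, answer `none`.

Vacating (3,1). Empty cells in order:
  (0,2): 2/5 same-type → satisfied — stop here.

(0,2)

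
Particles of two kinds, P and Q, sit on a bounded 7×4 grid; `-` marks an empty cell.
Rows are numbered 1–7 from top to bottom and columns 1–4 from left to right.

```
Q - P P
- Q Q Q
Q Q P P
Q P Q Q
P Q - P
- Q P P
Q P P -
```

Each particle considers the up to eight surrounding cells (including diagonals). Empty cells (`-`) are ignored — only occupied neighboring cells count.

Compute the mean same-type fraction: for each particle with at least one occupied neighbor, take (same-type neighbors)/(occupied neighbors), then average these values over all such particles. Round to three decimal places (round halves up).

(1,1)Q 1/1
(1,3)P 1/4
(1,4)P 1/3
(2,2)Q 4/6
(2,3)Q 3/7
(2,4)Q 1/5
(3,1)Q 3/4
(3,2)Q 5/7
(3,3)P 2/8
(3,4)P 1/5
(4,1)Q 3/5
(4,2)P 2/7
(4,3)Q 3/7
(4,4)Q 1/4
(5,1)P 1/4
(5,2)Q 3/6
(5,4)P 2/4
(6,2)Q 2/6
(6,3)P 4/6
(6,4)P 3/3
(7,1)Q 1/2
(7,2)P 2/4
(7,3)P 3/4
Sum over 23 particles: 1/1 + 1/4 + 1/3 + 4/6 + 3/7 + 1/5 + 3/4 + 5/7 + 2/8 + 1/5 + 3/5 + 2/7 + 3/7 + 1/4 + 1/4 + 3/6 + 2/4 + 2/6 + 4/6 + 3/3 + 1/2 + 2/4 + 3/4 = 159/14; mean = 159/14 ÷ 23 = 159/322 = 0.493788… → 0.494.

0.494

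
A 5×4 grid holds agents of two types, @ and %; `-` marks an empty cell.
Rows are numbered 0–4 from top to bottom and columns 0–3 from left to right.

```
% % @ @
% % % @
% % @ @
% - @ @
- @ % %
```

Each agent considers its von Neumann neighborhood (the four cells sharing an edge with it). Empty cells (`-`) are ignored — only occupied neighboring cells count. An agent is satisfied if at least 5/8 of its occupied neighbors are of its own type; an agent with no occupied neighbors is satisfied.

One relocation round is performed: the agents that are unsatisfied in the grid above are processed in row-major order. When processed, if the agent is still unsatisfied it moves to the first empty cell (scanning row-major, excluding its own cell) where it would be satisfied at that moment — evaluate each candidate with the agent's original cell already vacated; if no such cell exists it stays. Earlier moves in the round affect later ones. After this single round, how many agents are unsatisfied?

6

Initially unsatisfied (in order): (0,2), (1,2), (2,2), (4,1), (4,2), (4,3).
  (0,2): no empty cell satisfies it; stays.
  (1,2): no empty cell satisfies it; stays.
  (2,2): no empty cell satisfies it; stays.
  (4,1): no empty cell satisfies it; stays.
  (4,2): no empty cell satisfies it; stays.
  (4,3): no empty cell satisfies it; stays.
Resulting grid:
% % @ @
% % % @
% % @ @
% - @ @
- @ % %
Unsatisfied now: (0,2), (1,2), (2,2), (4,1), (4,2), (4,3).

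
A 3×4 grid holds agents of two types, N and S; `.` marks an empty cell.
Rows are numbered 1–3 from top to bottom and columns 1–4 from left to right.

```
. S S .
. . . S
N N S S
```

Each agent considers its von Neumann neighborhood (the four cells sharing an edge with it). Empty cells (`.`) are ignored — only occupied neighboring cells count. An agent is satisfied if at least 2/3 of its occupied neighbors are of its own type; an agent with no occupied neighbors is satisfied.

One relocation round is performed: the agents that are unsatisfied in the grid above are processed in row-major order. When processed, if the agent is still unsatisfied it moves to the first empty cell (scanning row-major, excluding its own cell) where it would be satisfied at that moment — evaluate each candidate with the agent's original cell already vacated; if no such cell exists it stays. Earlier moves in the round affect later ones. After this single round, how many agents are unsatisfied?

Initially unsatisfied (in order): (3,2), (3,3).
  (3,2) → (2,1).
  (3,3): now satisfied by earlier moves; stays.
Resulting grid:
. S S .
N . . S
N . S S
All satisfied now.

0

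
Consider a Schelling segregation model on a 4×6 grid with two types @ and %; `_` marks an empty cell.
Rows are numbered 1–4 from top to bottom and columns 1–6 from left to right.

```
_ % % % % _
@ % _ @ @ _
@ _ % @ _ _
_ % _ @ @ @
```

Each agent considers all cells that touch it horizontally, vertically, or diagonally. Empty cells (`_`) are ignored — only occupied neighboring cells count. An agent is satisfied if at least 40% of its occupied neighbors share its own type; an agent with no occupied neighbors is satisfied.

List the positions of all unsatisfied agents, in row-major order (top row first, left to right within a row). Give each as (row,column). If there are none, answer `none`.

(1,5), (2,1), (2,4), (3,1)

(1,2)% 2/3 ok
(1,3)% 3/4 ok
(1,4)% 2/4 ok
(1,5)% 1/3 unhappy
(2,1)@ 1/3 unhappy
(2,2)% 3/5 ok
(2,4)@ 2/6 unhappy
(2,5)@ 2/4 ok
(3,1)@ 1/3 unhappy
(3,3)% 2/5 ok
(3,4)@ 4/5 ok
(4,2)% 1/2 ok
(4,4)@ 2/3 ok
(4,5)@ 3/3 ok
(4,6)@ 1/1 ok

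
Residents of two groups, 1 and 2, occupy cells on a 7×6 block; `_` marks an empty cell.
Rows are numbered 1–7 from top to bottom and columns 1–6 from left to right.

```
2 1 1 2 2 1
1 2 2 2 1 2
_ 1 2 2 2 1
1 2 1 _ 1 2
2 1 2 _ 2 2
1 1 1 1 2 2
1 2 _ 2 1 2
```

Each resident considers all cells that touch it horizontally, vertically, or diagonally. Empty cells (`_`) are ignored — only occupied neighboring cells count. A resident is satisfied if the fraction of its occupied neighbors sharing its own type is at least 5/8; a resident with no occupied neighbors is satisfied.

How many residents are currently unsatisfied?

(1,1)2 1/3 ✗
(1,2)1 2/5 ✗
(1,3)1 1/5 ✗
(1,4)2 3/5 ✗
(1,5)2 3/5 ✗
(1,6)1 1/3 ✗
(2,1)1 2/4 ✗
(2,2)2 3/7 ✗
(2,3)2 5/8 ✓
(2,4)2 6/8 ✓
(2,5)1 2/8 ✗
(2,6)2 2/5 ✗
(3,2)1 3/7 ✗
(3,3)2 5/7 ✓
(3,4)2 4/7 ✗
(3,5)2 4/7 ✗
(3,6)1 2/5 ✗
(4,1)1 2/4 ✗
(4,2)2 3/7 ✗
(4,3)1 2/6 ✗
(4,5)1 1/6 ✗
(4,6)2 3/5 ✗
(5,1)2 1/5 ✗
(5,2)1 5/8 ✓
(5,3)2 1/6 ✗
(5,5)2 4/6 ✓
(5,6)2 4/5 ✓
(6,1)1 3/5 ✗
(6,2)1 4/7 ✗
(6,3)1 3/6 ✗
(6,4)1 2/6 ✗
(6,5)2 5/7 ✓
(6,6)2 4/5 ✓
(7,1)1 2/3 ✓
(7,2)2 0/4 ✗
(7,4)2 1/4 ✗
(7,5)1 1/5 ✗
(7,6)2 2/3 ✓
Unsatisfied: (1,1), (1,2), (1,3), (1,4), (1,5), (1,6), (2,1), (2,2), (2,5), (2,6), (3,2), (3,4), (3,5), (3,6), (4,1), (4,2), (4,3), (4,5), (4,6), (5,1), (5,3), (6,1), (6,2), (6,3), (6,4), (7,2), (7,4), (7,5) — 28 in total.

28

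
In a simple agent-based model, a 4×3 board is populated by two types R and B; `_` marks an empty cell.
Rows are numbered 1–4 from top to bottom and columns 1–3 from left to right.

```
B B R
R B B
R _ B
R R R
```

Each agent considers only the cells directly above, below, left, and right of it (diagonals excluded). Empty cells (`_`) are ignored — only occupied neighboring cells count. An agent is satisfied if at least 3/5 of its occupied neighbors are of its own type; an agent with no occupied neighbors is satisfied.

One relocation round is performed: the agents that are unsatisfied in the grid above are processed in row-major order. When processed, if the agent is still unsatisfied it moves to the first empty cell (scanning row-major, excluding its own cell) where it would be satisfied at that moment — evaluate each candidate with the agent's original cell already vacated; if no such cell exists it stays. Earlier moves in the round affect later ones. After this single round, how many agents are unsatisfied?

Initially unsatisfied (in order): (1,1), (1,3), (2,1), (3,3), (4,3).
  (1,1): no empty cell satisfies it; stays.
  (1,3): no empty cell satisfies it; stays.
  (2,1): no empty cell satisfies it; stays.
  (3,3): no empty cell satisfies it; stays.
  (4,3): no empty cell satisfies it; stays.
Resulting grid:
B B R
R B B
R _ B
R R R
Unsatisfied now: (1,1), (1,3), (2,1), (3,3), (4,3).

5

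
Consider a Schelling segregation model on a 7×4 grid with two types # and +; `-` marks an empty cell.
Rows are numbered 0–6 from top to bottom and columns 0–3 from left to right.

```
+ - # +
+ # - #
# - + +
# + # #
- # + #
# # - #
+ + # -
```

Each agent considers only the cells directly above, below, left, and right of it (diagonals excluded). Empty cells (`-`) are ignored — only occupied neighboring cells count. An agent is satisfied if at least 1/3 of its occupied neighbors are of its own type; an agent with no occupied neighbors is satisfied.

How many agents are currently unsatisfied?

Row 0: (0,0)+ 1/1 satisfied · (0,2)# 0/1 not · (0,3)+ 0/2 not
Row 1: (1,0)+ 1/3 satisfied · (1,1)# 0/1 not · (1,3)# 0/2 not
Row 2: (2,0)# 1/2 satisfied · (2,2)+ 1/2 satisfied · (2,3)+ 1/3 satisfied
Row 3: (3,0)# 1/2 satisfied · (3,1)+ 0/3 not · (3,2)# 1/4 not · (3,3)# 2/3 satisfied
Row 4: (4,1)# 1/3 satisfied · (4,2)+ 0/3 not · (4,3)# 2/3 satisfied
Row 5: (5,0)# 1/2 satisfied · (5,1)# 2/3 satisfied · (5,3)# 1/1 satisfied
Row 6: (6,0)+ 1/2 satisfied · (6,1)+ 1/3 satisfied · (6,2)# 0/1 not
Unsatisfied: (0,2), (0,3), (1,1), (1,3), (3,1), (3,2), (4,2), (6,2) — 8 in total.

8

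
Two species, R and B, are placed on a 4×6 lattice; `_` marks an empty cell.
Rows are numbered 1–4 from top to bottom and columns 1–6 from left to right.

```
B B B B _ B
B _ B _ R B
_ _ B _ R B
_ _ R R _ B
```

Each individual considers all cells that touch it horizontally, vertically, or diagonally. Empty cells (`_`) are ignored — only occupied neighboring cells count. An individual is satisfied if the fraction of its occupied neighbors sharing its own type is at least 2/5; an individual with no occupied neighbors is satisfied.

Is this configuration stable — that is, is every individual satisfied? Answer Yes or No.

(1,1)B 2/2 ok
(1,2)B 4/4 ok
(1,3)B 3/3 ok
(1,4)B 2/3 ok
(1,6)B 1/2 ok
(2,1)B 2/2 ok
(2,3)B 4/4 ok
(2,5)R 1/5 unhappy
(2,6)B 2/4 ok
(3,3)B 1/3 unhappy
(3,5)R 2/5 ok
(3,6)B 2/4 ok
(4,3)R 1/2 ok
(4,4)R 2/3 ok
(4,6)B 1/2 ok
For instance (2,5) has only 1/5 same-type neighbors, below 2/5.

No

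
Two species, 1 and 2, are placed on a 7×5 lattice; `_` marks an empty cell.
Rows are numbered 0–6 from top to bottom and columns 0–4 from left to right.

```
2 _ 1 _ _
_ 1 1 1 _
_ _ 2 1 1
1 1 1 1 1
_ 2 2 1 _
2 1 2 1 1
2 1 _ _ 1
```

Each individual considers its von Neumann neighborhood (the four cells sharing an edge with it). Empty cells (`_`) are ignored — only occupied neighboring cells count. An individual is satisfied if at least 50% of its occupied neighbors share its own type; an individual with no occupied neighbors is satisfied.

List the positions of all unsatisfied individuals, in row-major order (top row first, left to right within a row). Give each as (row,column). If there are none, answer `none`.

(0,0)2 0/0 ✓
(0,2)1 1/1 ✓
(1,1)1 1/1 ✓
(1,2)1 3/4 ✓
(1,3)1 2/2 ✓
(2,2)2 0/3 ✗
(2,3)1 3/4 ✓
(2,4)1 2/2 ✓
(3,0)1 1/1 ✓
(3,1)1 2/3 ✓
(3,2)1 2/4 ✓
(3,3)1 4/4 ✓
(3,4)1 2/2 ✓
(4,1)2 1/3 ✗
(4,2)2 2/4 ✓
(4,3)1 2/3 ✓
(5,0)2 1/2 ✓
(5,1)1 1/4 ✗
(5,2)2 1/3 ✗
(5,3)1 2/3 ✓
(5,4)1 2/2 ✓
(6,0)2 1/2 ✓
(6,1)1 1/2 ✓
(6,4)1 1/1 ✓

(2,2), (4,1), (5,1), (5,2)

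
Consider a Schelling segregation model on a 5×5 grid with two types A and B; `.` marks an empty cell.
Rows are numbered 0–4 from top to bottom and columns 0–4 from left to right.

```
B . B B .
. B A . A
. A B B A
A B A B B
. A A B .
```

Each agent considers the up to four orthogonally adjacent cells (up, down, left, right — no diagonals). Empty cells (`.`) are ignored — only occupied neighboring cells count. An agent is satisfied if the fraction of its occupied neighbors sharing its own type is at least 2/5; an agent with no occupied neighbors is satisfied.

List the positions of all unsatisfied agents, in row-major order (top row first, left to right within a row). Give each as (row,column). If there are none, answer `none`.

(0,0)B 0/0 ✓
(0,2)B 1/2 ✓
(0,3)B 1/1 ✓
(1,1)B 0/2 ✗
(1,2)A 0/3 ✗
(1,4)A 1/1 ✓
(2,1)A 0/3 ✗
(2,2)B 1/4 ✗
(2,3)B 2/3 ✓
(2,4)A 1/3 ✗
(3,0)A 0/1 ✗
(3,1)B 0/4 ✗
(3,2)A 1/4 ✗
(3,3)B 3/4 ✓
(3,4)B 1/2 ✓
(4,1)A 1/2 ✓
(4,2)A 2/3 ✓
(4,3)B 1/2 ✓

(1,1), (1,2), (2,1), (2,2), (2,4), (3,0), (3,1), (3,2)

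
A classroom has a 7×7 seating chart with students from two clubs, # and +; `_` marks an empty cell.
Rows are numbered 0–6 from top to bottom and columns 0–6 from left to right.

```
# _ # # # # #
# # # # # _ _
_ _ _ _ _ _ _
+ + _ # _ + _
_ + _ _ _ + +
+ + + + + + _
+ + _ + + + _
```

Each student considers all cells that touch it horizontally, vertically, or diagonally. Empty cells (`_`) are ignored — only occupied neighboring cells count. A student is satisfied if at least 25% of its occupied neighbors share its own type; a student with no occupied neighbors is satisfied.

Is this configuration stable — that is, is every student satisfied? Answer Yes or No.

Yes

Row 0: (0,0)# 2/2 satisfied · (0,2)# 4/4 satisfied · (0,3)# 5/5 satisfied · (0,4)# 4/4 satisfied · (0,5)# 3/3 satisfied · (0,6)# 1/1 satisfied
Row 1: (1,0)# 2/2 satisfied · (1,1)# 4/4 satisfied · (1,2)# 4/4 satisfied · (1,3)# 5/5 satisfied · (1,4)# 4/4 satisfied
Row 3: (3,0)+ 2/2 satisfied · (3,1)+ 2/2 satisfied · (3,3)# 0/0 satisfied · (3,5)+ 2/2 satisfied
Row 4: (4,1)+ 5/5 satisfied · (4,5)+ 4/4 satisfied · (4,6)+ 3/3 satisfied
Row 5: (5,0)+ 4/4 satisfied · (5,1)+ 5/5 satisfied · (5,2)+ 5/5 satisfied · (5,3)+ 4/4 satisfied · (5,4)+ 6/6 satisfied · (5,5)+ 5/5 satisfied
Row 6: (6,0)+ 3/3 satisfied · (6,1)+ 4/4 satisfied · (6,3)+ 4/4 satisfied · (6,4)+ 5/5 satisfied · (6,5)+ 3/3 satisfied
All meet the threshold, so the configuration is stable.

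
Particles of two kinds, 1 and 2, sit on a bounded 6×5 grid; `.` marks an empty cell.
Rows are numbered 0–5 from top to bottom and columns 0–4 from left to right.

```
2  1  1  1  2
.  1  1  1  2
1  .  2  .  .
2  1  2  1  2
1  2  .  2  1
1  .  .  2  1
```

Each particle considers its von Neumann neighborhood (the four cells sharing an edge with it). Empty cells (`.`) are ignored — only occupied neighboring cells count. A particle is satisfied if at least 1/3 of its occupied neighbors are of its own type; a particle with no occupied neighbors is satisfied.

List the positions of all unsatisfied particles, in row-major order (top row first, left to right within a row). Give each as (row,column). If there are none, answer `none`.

(0,0), (2,0), (3,0), (3,1), (3,3), (3,4), (4,1)

Row 0: (0,0)2 0/1 ✗ · (0,1)1 2/3 ✓ · (0,2)1 3/3 ✓ · (0,3)1 2/3 ✓ · (0,4)2 1/2 ✓
Row 1: (1,1)1 2/2 ✓ · (1,2)1 3/4 ✓ · (1,3)1 2/3 ✓ · (1,4)2 1/2 ✓
Row 2: (2,0)1 0/1 ✗ · (2,2)2 1/2 ✓
Row 3: (3,0)2 0/3 ✗ · (3,1)1 0/3 ✗ · (3,2)2 1/3 ✓ · (3,3)1 0/3 ✗ · (3,4)2 0/2 ✗
Row 4: (4,0)1 1/3 ✓ · (4,1)2 0/2 ✗ · (4,3)2 1/3 ✓ · (4,4)1 1/3 ✓
Row 5: (5,0)1 1/1 ✓ · (5,3)2 1/2 ✓ · (5,4)1 1/2 ✓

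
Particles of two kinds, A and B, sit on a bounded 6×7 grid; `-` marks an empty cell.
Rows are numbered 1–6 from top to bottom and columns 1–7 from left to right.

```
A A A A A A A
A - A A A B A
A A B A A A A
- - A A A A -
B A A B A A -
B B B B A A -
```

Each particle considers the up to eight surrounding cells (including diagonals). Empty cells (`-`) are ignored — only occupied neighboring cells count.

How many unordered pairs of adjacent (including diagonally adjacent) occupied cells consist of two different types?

29

Scan each occupied cell's neighbors to the right and below (and the two forward diagonals) so each pair is counted once.
From row 1: 3 unlike of 22 pairs (running 3/22).
From row 2: 7 unlike of 20 pairs (running 10/42).
From row 3: 4 unlike of 18 pairs (running 14/60).
From row 4: 3 unlike of 14 pairs (running 17/74).
From row 5: 11 unlike of 21 pairs (running 28/95).
From row 6: 1 unlike of 5 pairs (running 29/100).
Total adjacent occupied pairs: 100; unlike-type pairs: 29.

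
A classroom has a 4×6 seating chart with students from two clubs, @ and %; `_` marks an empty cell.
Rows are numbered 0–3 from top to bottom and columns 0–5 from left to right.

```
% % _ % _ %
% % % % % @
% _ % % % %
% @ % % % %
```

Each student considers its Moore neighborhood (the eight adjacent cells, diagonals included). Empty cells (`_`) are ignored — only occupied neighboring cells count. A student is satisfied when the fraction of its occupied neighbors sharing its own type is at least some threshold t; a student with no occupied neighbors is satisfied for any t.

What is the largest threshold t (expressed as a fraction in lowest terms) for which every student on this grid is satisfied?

Row 0: (0,0)% 3/3 · (0,1)% 4/4 · (0,3)% 3/3 · (0,5)% 1/2
Row 1: (1,0)% 4/4 · (1,1)% 6/6 · (1,2)% 6/6 · (1,3)% 6/6 · (1,4)% 6/7 · (1,5)@ 0/4
Row 2: (2,0)% 3/4 · (2,2)% 6/7 · (2,3)% 8/8 · (2,4)% 7/8 · (2,5)% 4/5
Row 3: (3,0)% 1/2 · (3,1)@ 0/4 · (3,2)% 3/4 · (3,3)% 5/5 · (3,4)% 5/5 · (3,5)% 3/3
The smallest same-type fraction is 0/4 at (1,5), which reduces to 0/1. Any threshold above that leaves this student unsatisfied.

0/1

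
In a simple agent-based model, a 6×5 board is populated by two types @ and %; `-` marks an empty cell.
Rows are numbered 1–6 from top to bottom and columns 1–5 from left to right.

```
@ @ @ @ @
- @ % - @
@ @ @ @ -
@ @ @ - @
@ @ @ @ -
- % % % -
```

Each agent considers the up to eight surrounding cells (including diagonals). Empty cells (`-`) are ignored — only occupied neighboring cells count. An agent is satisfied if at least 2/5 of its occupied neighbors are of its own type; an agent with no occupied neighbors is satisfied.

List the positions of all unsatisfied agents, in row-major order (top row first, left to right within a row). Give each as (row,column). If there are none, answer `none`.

(2,3), (6,2), (6,4)

Row 1: (1,1)@ 2/2 ok · (1,2)@ 3/4 ok · (1,3)@ 3/4 ok · (1,4)@ 3/4 ok · (1,5)@ 2/2 ok
Row 2: (2,2)@ 6/7 ok · (2,3)% 0/7 unhappy · (2,5)@ 3/3 ok
Row 3: (3,1)@ 4/4 ok · (3,2)@ 6/7 ok · (3,3)@ 5/6 ok · (3,4)@ 4/5 ok
Row 4: (4,1)@ 5/5 ok · (4,2)@ 8/8 ok · (4,3)@ 7/7 ok · (4,5)@ 2/2 ok
Row 5: (5,1)@ 3/4 ok · (5,2)@ 5/7 ok · (5,3)@ 4/7 ok · (5,4)@ 3/5 ok
Row 6: (6,2)% 1/4 unhappy · (6,3)% 2/5 ok · (6,4)% 1/3 unhappy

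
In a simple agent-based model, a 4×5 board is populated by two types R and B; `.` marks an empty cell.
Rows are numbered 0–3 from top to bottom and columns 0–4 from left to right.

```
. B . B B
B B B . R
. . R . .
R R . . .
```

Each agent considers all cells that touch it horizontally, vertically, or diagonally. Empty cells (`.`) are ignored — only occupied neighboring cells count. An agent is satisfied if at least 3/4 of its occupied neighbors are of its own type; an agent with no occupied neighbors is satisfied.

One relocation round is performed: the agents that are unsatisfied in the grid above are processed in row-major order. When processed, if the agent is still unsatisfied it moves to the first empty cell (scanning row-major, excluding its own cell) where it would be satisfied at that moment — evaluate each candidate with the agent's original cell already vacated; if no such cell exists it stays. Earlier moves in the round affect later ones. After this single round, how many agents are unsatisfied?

Initially unsatisfied (in order): (0,3), (0,4), (1,4), (2,2).
  (0,3) → (0,0).
  (0,4) → (0,2).
  (1,4): now satisfied by earlier moves; stays.
  (2,2) → (0,4).
Resulting grid:
B B B . R
B B B . R
. . . . .
R R . . .
All satisfied now.

0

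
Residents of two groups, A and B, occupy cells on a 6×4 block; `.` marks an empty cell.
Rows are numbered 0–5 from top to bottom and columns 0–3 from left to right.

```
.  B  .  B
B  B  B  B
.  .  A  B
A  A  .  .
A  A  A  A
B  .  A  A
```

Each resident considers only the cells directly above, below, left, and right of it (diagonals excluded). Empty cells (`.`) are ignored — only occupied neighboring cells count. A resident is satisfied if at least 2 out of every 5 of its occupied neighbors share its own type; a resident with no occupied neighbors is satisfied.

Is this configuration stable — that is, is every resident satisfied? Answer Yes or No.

(0,1)B 1/1 ✓
(0,3)B 1/1 ✓
(1,0)B 1/1 ✓
(1,1)B 3/3 ✓
(1,2)B 2/3 ✓
(1,3)B 3/3 ✓
(2,2)A 0/2 ✗
(2,3)B 1/2 ✓
(3,0)A 2/2 ✓
(3,1)A 2/2 ✓
(4,0)A 2/3 ✓
(4,1)A 3/3 ✓
(4,2)A 3/3 ✓
(4,3)A 2/2 ✓
(5,0)B 0/1 ✗
(5,2)A 2/2 ✓
(5,3)A 2/2 ✓
For instance (2,2) has only 0/2 same-type neighbors, below 2/5.

No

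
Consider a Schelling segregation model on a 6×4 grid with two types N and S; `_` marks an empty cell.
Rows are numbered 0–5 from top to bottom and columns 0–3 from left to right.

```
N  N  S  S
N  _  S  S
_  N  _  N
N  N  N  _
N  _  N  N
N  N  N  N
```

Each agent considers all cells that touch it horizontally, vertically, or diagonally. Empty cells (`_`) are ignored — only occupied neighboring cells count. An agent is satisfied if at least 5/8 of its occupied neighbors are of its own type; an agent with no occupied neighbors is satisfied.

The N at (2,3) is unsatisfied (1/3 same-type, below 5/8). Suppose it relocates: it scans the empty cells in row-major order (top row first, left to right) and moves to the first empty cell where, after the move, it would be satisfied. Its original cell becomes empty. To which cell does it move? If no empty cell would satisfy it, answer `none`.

(1,1)

Vacating (2,3). Empty cells in order:
  (1,1): 4/6 same-type → satisfied — stop here.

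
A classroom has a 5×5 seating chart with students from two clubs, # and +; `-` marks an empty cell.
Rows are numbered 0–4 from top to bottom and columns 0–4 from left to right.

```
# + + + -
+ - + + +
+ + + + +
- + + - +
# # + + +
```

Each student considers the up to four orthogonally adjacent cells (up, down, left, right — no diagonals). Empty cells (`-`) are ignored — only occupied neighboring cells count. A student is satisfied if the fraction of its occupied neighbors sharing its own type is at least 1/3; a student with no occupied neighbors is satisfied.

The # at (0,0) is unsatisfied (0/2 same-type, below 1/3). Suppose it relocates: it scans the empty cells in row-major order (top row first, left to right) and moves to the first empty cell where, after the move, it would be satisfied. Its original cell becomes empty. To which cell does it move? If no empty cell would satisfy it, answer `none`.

(3,0)

Vacating (0,0). Empty cells in order:
  (0,4): 0/2 same-type → still unsatisfied.
  (1,1): 0/4 same-type → still unsatisfied.
  (3,0): 1/3 same-type → satisfied — stop here.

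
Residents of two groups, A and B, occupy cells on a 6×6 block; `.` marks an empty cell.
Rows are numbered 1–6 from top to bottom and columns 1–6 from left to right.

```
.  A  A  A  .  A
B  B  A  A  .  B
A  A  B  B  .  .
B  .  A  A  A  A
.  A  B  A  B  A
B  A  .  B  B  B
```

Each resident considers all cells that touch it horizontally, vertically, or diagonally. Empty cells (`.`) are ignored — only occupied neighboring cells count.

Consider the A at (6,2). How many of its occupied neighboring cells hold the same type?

Occupied neighbors of (6,2): (5,2)=A, (5,3)=B, (6,1)=B.
Same type (A): 1 of 3.

1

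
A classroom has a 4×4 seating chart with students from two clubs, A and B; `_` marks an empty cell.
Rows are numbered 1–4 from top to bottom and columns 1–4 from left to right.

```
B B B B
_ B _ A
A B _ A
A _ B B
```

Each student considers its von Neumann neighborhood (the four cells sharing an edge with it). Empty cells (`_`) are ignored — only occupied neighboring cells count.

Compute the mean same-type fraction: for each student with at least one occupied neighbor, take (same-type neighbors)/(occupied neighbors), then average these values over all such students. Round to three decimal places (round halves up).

Row 1: (1,1)B 1/1 · (1,2)B 3/3 · (1,3)B 2/2 · (1,4)B 1/2
Row 2: (2,2)B 2/2 · (2,4)A 1/2
Row 3: (3,1)A 1/2 · (3,2)B 1/2 · (3,4)A 1/2
Row 4: (4,1)A 1/1 · (4,3)B 1/1 · (4,4)B 1/2
Sum over 12 students: 1/1 + 3/3 + 2/2 + 1/2 + 2/2 + 1/2 + 1/2 + 1/2 + 1/2 + 1/1 + 1/1 + 1/2 = 9; mean = 9 ÷ 12 = 3/4 = 0.75 → 0.750.

0.750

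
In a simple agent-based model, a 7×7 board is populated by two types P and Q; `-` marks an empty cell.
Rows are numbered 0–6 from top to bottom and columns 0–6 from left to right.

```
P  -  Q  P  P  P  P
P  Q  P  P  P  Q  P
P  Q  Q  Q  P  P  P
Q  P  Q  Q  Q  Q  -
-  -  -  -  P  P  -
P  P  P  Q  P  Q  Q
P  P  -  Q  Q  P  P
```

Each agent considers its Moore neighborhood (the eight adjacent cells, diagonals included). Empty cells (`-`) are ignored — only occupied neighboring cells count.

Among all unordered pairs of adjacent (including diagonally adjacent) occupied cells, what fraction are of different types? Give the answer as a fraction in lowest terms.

Scan each occupied cell's neighbors to the right and below (and the two forward diagonals) so each pair is counted once.
Row 0: P(0,0)–P(1,0)= P(0,0)–Q(1,1)≠ Q(0,2)–P(0,3)≠ Q(0,2)–P(1,2)≠ Q(0,2)–P(1,3)≠ Q(0,2)–Q(1,1)= P(0,3)–P(0,4)= P(0,3)–P(1,3)= P(0,3)–P(1,4)= P(0,3)–P(1,2)= P(0,4)–P(0,5)= P(0,4)–P(1,4)= P(0,4)–Q(1,5)≠ P(0,4)–P(1,3)= P(0,5)–P(0,6)= P(0,5)–Q(1,5)≠ P(0,5)–P(1,6)= P(0,5)–P(1,4)= P(0,6)–P(1,6)= P(0,6)–Q(1,5)≠  → 7/20 unlike.
Row 1: P(1,0)–Q(1,1)≠ P(1,0)–P(2,0)= P(1,0)–Q(2,1)≠ Q(1,1)–P(1,2)≠ Q(1,1)–Q(2,1)= Q(1,1)–Q(2,2)= Q(1,1)–P(2,0)≠ P(1,2)–P(1,3)= P(1,2)–Q(2,2)≠ P(1,2)–Q(2,3)≠ P(1,2)–Q(2,1)≠ P(1,3)–P(1,4)= P(1,3)–Q(2,3)≠ P(1,3)–P(2,4)= P(1,3)–Q(2,2)≠ P(1,4)–Q(1,5)≠ P(1,4)–P(2,4)= P(1,4)–P(2,5)= P(1,4)–Q(2,3)≠ Q(1,5)–P(1,6)≠ Q(1,5)–P(2,5)≠ Q(1,5)–P(2,6)≠ Q(1,5)–P(2,4)≠ P(1,6)–P(2,6)= P(1,6)–P(2,5)=  → 15/25 unlike.
Row 2: P(2,0)–Q(2,1)≠ P(2,0)–Q(3,0)≠ P(2,0)–P(3,1)= Q(2,1)–Q(2,2)= Q(2,1)–P(3,1)≠ Q(2,1)–Q(3,2)= Q(2,1)–Q(3,0)= Q(2,2)–Q(2,3)= Q(2,2)–Q(3,2)= Q(2,2)–Q(3,3)= Q(2,2)–P(3,1)≠ Q(2,3)–P(2,4)≠ Q(2,3)–Q(3,3)= Q(2,3)–Q(3,4)= Q(2,3)–Q(3,2)= P(2,4)–P(2,5)= P(2,4)–Q(3,4)≠ P(2,4)–Q(3,5)≠ P(2,4)–Q(3,3)≠ P(2,5)–P(2,6)= P(2,5)–Q(3,5)≠ P(2,5)–Q(3,4)≠ P(2,6)–Q(3,5)≠  → 11/23 unlike.
Row 3: Q(3,0)–P(3,1)≠ P(3,1)–Q(3,2)≠ Q(3,2)–Q(3,3)= Q(3,3)–Q(3,4)= Q(3,3)–P(4,4)≠ Q(3,4)–Q(3,5)= Q(3,4)–P(4,4)≠ Q(3,4)–P(4,5)≠ Q(3,5)–P(4,5)≠ Q(3,5)–P(4,4)≠  → 7/10 unlike.
Row 4: P(4,4)–P(4,5)= P(4,4)–P(5,4)= P(4,4)–Q(5,5)≠ P(4,4)–Q(5,3)≠ P(4,5)–Q(5,5)≠ P(4,5)–Q(5,6)≠ P(4,5)–P(5,4)=  → 4/7 unlike.
Row 5: P(5,0)–P(5,1)= P(5,0)–P(6,0)= P(5,0)–P(6,1)= P(5,1)–P(5,2)= P(5,1)–P(6,1)= P(5,1)–P(6,0)= P(5,2)–Q(5,3)≠ P(5,2)–Q(6,3)≠ P(5,2)–P(6,1)= Q(5,3)–P(5,4)≠ Q(5,3)–Q(6,3)= Q(5,3)–Q(6,4)= P(5,4)–Q(5,5)≠ P(5,4)–Q(6,4)≠ P(5,4)–P(6,5)= P(5,4)–Q(6,3)≠ Q(5,5)–Q(5,6)= Q(5,5)–P(6,5)≠ Q(5,5)–P(6,6)≠ Q(5,5)–Q(6,4)= Q(5,6)–P(6,6)≠ Q(5,6)–P(6,5)≠  → 10/22 unlike.
Row 6: P(6,0)–P(6,1)= Q(6,3)–Q(6,4)= Q(6,4)–P(6,5)≠ P(6,5)–P(6,6)=  → 1/4 unlike.
Total adjacent occupied pairs: 111; unlike-type pairs: 55.
55/111 is already in lowest terms.

55/111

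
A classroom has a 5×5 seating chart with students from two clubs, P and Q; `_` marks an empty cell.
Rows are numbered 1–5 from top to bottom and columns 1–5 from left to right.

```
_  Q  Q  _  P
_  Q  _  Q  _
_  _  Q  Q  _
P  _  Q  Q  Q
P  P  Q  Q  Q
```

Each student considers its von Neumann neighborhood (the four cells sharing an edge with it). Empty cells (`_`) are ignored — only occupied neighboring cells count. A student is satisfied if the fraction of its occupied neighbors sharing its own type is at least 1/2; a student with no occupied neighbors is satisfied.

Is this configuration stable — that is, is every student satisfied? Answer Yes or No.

Row 1: (1,2)Q 2/2 satisfied · (1,3)Q 1/1 satisfied · (1,5)P 0/0 satisfied
Row 2: (2,2)Q 1/1 satisfied · (2,4)Q 1/1 satisfied
Row 3: (3,3)Q 2/2 satisfied · (3,4)Q 3/3 satisfied
Row 4: (4,1)P 1/1 satisfied · (4,3)Q 3/3 satisfied · (4,4)Q 4/4 satisfied · (4,5)Q 2/2 satisfied
Row 5: (5,1)P 2/2 satisfied · (5,2)P 1/2 satisfied · (5,3)Q 2/3 satisfied · (5,4)Q 3/3 satisfied · (5,5)Q 2/2 satisfied
All meet the threshold, so the configuration is stable.

Yes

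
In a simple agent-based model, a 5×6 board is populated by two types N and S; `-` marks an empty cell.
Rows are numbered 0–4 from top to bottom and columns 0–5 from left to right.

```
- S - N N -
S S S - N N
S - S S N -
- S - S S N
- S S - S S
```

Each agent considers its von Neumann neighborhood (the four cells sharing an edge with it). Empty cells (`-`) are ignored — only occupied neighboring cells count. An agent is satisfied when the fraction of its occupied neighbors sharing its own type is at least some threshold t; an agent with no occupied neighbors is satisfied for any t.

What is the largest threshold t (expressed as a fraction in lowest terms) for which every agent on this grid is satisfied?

(0,1)S 1/1
(0,3)N 1/1
(0,4)N 2/2
(1,0)S 2/2
(1,1)S 3/3
(1,2)S 2/2
(1,4)N 3/3
(1,5)N 1/1
(2,0)S 1/1
(2,2)S 2/2
(2,3)S 2/3
(2,4)N 1/3
(3,1)S 1/1
(3,3)S 2/2
(3,4)S 2/4
(3,5)N 0/2
(4,1)S 2/2
(4,2)S 1/1
(4,4)S 2/2
(4,5)S 1/2
The smallest same-type fraction is 0/2 at (3,5), which reduces to 0/1. Any threshold above that leaves this agent unsatisfied.

0/1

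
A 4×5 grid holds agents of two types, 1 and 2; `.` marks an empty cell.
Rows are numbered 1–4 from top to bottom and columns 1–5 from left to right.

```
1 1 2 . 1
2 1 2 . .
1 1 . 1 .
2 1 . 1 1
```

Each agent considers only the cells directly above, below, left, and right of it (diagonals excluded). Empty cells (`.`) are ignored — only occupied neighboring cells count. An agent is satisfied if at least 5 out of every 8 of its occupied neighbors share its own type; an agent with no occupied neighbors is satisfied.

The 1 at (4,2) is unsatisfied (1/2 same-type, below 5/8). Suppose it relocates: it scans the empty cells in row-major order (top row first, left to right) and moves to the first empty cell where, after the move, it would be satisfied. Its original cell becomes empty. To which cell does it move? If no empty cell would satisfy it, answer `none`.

Vacating (4,2). Empty cells in order:
  (1,4): 1/2 same-type → still unsatisfied.
  (2,4): 1/2 same-type → still unsatisfied.
  (2,5): 1/1 same-type → satisfied — stop here.

(2,5)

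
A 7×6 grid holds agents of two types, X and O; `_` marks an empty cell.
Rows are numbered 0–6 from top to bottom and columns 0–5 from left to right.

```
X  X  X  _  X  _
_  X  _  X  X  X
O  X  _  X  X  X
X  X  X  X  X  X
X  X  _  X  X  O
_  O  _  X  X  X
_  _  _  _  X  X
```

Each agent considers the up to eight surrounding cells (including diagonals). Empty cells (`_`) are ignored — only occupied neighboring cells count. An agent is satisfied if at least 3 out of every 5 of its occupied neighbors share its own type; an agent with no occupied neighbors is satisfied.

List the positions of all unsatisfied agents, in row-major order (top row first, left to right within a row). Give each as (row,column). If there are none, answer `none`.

(2,0), (4,5), (5,1)

(0,0)X 2/2 ✓
(0,1)X 3/3 ✓
(0,2)X 3/3 ✓
(0,4)X 3/3 ✓
(1,1)X 4/5 ✓
(1,3)X 5/5 ✓
(1,4)X 6/6 ✓
(1,5)X 4/4 ✓
(2,0)O 0/4 ✗
(2,1)X 4/5 ✓
(2,3)X 6/6 ✓
(2,4)X 8/8 ✓
(2,5)X 5/5 ✓
(3,0)X 4/5 ✓
(3,1)X 5/6 ✓
(3,2)X 6/6 ✓
(3,3)X 6/6 ✓
(3,4)X 7/8 ✓
(3,5)X 4/5 ✓
(4,0)X 3/4 ✓
(4,1)X 4/5 ✓
(4,3)X 6/6 ✓
(4,4)X 7/8 ✓
(4,5)O 0/5 ✗
(5,1)O 0/2 ✗
(5,3)X 4/4 ✓
(5,4)X 6/7 ✓
(5,5)X 4/5 ✓
(6,4)X 4/4 ✓
(6,5)X 3/3 ✓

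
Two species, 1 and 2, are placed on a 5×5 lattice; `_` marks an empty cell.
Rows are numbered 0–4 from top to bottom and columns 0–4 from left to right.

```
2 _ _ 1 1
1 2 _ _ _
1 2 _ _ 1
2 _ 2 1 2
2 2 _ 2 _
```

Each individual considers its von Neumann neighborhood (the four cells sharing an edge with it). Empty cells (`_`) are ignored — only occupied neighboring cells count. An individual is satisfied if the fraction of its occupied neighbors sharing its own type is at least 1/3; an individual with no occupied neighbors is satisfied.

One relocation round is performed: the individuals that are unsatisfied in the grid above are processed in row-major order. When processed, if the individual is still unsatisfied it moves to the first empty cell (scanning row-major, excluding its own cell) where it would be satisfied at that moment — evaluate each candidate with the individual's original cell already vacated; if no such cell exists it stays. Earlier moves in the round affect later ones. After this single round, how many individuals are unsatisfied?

Initially unsatisfied (in order): (0,0), (2,4), (3,2), (3,3), (3,4), (4,3).
  (0,0) → (0,1).
  (2,4) → (0,0).
  (3,2) → (0,2).
  (3,3) → (1,3).
  (3,4): now satisfied by earlier moves; stays.
  (4,3): now satisfied by earlier moves; stays.
Resulting grid:
1 2 2 1 1
1 2 _ 1 _
1 2 _ _ _
2 _ _ _ 2
2 2 _ 2 _
All satisfied now.

0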